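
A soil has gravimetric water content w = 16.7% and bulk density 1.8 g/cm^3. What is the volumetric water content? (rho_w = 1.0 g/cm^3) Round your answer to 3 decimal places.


Step 1: theta = (w / 100) * BD / rho_w
Step 2: theta = (16.7 / 100) * 1.8 / 1.0
Step 3: theta = 0.167 * 1.8
Step 4: theta = 0.301

0.301


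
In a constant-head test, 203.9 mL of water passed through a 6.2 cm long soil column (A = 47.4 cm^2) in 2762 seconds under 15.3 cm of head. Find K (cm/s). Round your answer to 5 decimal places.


Step 1: K = Q * L / (A * t * h)
Step 2: Numerator = 203.9 * 6.2 = 1264.18
Step 3: Denominator = 47.4 * 2762 * 15.3 = 2003057.64
Step 4: K = 1264.18 / 2003057.64 = 0.00063 cm/s

0.00063


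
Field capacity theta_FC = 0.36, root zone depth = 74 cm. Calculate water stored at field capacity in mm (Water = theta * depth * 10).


Step 1: Water (mm) = theta_FC * depth (cm) * 10
Step 2: Water = 0.36 * 74 * 10
Step 3: Water = 266.4 mm

266.4


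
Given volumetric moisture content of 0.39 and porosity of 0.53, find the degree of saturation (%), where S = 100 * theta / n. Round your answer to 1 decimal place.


Step 1: S = 100 * theta_v / n
Step 2: S = 100 * 0.39 / 0.53
Step 3: S = 73.6%

73.6


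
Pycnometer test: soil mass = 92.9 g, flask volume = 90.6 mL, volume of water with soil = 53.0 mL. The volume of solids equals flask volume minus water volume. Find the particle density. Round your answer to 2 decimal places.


Step 1: Volume of solids = flask volume - water volume with soil
Step 2: V_solids = 90.6 - 53.0 = 37.6 mL
Step 3: Particle density = mass / V_solids = 92.9 / 37.6 = 2.47 g/cm^3

2.47


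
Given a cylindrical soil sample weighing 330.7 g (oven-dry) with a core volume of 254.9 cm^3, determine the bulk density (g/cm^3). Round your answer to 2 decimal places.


Step 1: Identify the formula: BD = dry mass / volume
Step 2: Substitute values: BD = 330.7 / 254.9
Step 3: BD = 1.3 g/cm^3

1.3


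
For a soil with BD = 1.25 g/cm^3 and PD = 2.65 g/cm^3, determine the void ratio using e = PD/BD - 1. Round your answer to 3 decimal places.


Step 1: e = PD / BD - 1
Step 2: e = 2.65 / 1.25 - 1
Step 3: e = 2.12 - 1
Step 4: e = 1.12

1.12


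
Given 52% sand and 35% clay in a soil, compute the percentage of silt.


Step 1: sand + silt + clay = 100%
Step 2: silt = 100 - sand - clay
Step 3: silt = 100 - 52 - 35
Step 4: silt = 13%

13


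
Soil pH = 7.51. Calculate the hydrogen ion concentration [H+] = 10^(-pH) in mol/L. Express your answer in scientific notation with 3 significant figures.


Step 1: [H+] = 10^(-pH)
Step 2: [H+] = 10^(-7.51)
Step 3: [H+] = 3.09e-08 mol/L

3.09e-08


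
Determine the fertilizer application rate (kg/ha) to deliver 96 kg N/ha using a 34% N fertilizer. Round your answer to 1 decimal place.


Step 1: Fertilizer rate = target N / (N content / 100)
Step 2: Rate = 96 / (34 / 100)
Step 3: Rate = 96 / 0.34
Step 4: Rate = 282.4 kg/ha

282.4


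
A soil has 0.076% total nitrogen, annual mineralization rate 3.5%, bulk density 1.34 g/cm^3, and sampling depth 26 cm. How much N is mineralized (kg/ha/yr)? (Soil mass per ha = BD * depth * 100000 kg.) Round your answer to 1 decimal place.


Step 1: Soil mass per ha = BD * depth * 100000 = 1.34 * 26 * 100000 = 3484000 kg
Step 2: Total N pool = soil mass * N%/100 = 3484000 * 0.076/100 = 2647.84 kg/ha
Step 3: N mineralized = N pool * rate%/100 = 2647.84 * 3.5/100 = 92.7 kg/ha/yr

92.7


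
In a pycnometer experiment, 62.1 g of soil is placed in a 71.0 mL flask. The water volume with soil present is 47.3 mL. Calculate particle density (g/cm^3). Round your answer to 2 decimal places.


Step 1: Volume of solids = flask volume - water volume with soil
Step 2: V_solids = 71.0 - 47.3 = 23.7 mL
Step 3: Particle density = mass / V_solids = 62.1 / 23.7 = 2.62 g/cm^3

2.62


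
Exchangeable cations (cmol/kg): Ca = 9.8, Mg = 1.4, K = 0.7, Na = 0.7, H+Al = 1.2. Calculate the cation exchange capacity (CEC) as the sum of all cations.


Step 1: CEC = Ca + Mg + K + Na + (H+Al)
Step 2: CEC = 9.8 + 1.4 + 0.7 + 0.7 + 1.2
Step 3: CEC = 13.8 cmol/kg

13.8


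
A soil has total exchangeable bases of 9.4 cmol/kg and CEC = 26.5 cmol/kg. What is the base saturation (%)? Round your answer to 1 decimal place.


Step 1: BS = 100 * (sum of bases) / CEC
Step 2: BS = 100 * 9.4 / 26.5
Step 3: BS = 35.5%

35.5


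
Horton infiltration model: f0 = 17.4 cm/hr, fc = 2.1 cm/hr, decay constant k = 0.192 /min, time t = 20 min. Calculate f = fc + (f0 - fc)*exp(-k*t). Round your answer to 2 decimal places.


Step 1: f = fc + (f0 - fc) * exp(-k * t)
Step 2: exp(-0.192 * 20) = 0.021494
Step 3: f = 2.1 + (17.4 - 2.1) * 0.021494
Step 4: f = 2.1 + 15.3 * 0.021494
Step 5: f = 2.43 cm/hr

2.43


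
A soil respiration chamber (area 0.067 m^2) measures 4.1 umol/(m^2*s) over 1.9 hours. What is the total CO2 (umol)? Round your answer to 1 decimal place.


Step 1: Convert time to seconds: 1.9 hr * 3600 = 6840.0 s
Step 2: Total = flux * area * time_s
Step 3: Total = 4.1 * 0.067 * 6840.0
Step 4: Total = 1878.9 umol

1878.9


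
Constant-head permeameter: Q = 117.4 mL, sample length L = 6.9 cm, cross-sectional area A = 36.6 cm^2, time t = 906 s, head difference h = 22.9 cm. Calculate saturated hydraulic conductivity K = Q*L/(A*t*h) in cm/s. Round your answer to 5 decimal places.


Step 1: K = Q * L / (A * t * h)
Step 2: Numerator = 117.4 * 6.9 = 810.06
Step 3: Denominator = 36.6 * 906 * 22.9 = 759354.84
Step 4: K = 810.06 / 759354.84 = 0.00107 cm/s

0.00107


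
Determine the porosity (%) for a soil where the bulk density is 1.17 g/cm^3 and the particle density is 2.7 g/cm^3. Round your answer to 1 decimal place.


Step 1: Formula: n = 100 * (1 - BD / PD)
Step 2: n = 100 * (1 - 1.17 / 2.7)
Step 3: n = 100 * (1 - 0.43333)
Step 4: n = 56.7%

56.7


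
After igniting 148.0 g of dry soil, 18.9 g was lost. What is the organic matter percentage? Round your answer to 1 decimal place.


Step 1: OM% = 100 * LOI / sample mass
Step 2: OM = 100 * 18.9 / 148.0
Step 3: OM = 12.8%

12.8


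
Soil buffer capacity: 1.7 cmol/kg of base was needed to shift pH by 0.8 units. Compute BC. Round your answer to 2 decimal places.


Step 1: BC = change in base / change in pH
Step 2: BC = 1.7 / 0.8
Step 3: BC = 2.13 cmol/(kg*pH unit)

2.13


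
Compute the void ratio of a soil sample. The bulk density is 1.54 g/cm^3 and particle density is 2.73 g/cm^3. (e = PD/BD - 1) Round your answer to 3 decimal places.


Step 1: e = PD / BD - 1
Step 2: e = 2.73 / 1.54 - 1
Step 3: e = 1.77273 - 1
Step 4: e = 0.773

0.773


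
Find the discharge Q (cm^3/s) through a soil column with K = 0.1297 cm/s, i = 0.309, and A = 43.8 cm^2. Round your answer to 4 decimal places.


Step 1: Apply Darcy's law: Q = K * i * A
Step 2: Q = 0.1297 * 0.309 * 43.8
Step 3: Q = 1.7554 cm^3/s

1.7554


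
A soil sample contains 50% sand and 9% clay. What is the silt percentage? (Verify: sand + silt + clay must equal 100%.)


Step 1: sand + silt + clay = 100%
Step 2: silt = 100 - sand - clay
Step 3: silt = 100 - 50 - 9
Step 4: silt = 41%

41


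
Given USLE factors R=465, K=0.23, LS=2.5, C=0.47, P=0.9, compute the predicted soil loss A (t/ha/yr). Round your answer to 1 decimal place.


Step 1: A = R * K * LS * C * P
Step 2: R * K = 465 * 0.23 = 106.95
Step 3: (R*K) * LS = 106.95 * 2.5 = 267.375
Step 4: * C * P = 267.375 * 0.47 * 0.9 = 113.1
Step 5: A = 113.1 t/(ha*yr)

113.1


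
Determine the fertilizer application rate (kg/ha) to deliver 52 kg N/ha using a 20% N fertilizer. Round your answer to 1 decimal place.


Step 1: Fertilizer rate = target N / (N content / 100)
Step 2: Rate = 52 / (20 / 100)
Step 3: Rate = 52 / 0.2
Step 4: Rate = 260.0 kg/ha

260.0


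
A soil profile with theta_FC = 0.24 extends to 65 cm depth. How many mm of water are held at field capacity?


Step 1: Water (mm) = theta_FC * depth (cm) * 10
Step 2: Water = 0.24 * 65 * 10
Step 3: Water = 156.0 mm

156.0


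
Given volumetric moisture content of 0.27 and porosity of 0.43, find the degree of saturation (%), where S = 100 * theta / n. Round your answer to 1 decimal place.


Step 1: S = 100 * theta_v / n
Step 2: S = 100 * 0.27 / 0.43
Step 3: S = 62.8%

62.8


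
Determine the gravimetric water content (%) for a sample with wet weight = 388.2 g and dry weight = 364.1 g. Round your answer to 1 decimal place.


Step 1: Water mass = wet - dry = 388.2 - 364.1 = 24.1 g
Step 2: w = 100 * water mass / dry mass
Step 3: w = 100 * 24.1 / 364.1 = 6.6%

6.6


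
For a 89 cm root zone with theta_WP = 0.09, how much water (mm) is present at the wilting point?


Step 1: Water (mm) = theta_WP * depth * 10
Step 2: Water = 0.09 * 89 * 10
Step 3: Water = 80.1 mm

80.1


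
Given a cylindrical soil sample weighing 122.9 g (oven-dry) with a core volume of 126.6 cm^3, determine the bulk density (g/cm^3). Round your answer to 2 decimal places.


Step 1: Identify the formula: BD = dry mass / volume
Step 2: Substitute values: BD = 122.9 / 126.6
Step 3: BD = 0.97 g/cm^3

0.97


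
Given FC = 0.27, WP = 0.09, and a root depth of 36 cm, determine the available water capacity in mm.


Step 1: Available water = (FC - WP) * depth * 10
Step 2: AW = (0.27 - 0.09) * 36 * 10
Step 3: AW = 0.18 * 36 * 10
Step 4: AW = 64.8 mm

64.8


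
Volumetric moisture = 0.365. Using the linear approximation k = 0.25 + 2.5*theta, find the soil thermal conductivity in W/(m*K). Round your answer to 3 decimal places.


Step 1: k = 0.25 + 2.5 * theta
Step 2: k = 0.25 + 2.5 * 0.365
Step 3: k = 0.25 + 0.913
Step 4: k = 1.163 W/(m*K)

1.163


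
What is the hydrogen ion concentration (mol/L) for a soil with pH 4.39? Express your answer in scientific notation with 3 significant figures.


Step 1: [H+] = 10^(-pH)
Step 2: [H+] = 10^(-4.39)
Step 3: [H+] = 4.07e-05 mol/L

4.07e-05


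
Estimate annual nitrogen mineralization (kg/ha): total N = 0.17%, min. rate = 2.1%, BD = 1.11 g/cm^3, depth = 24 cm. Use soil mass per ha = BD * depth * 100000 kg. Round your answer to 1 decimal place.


Step 1: Soil mass per ha = BD * depth * 100000 = 1.11 * 24 * 100000 = 2664000 kg
Step 2: Total N pool = soil mass * N%/100 = 2664000 * 0.17/100 = 4528.8 kg/ha
Step 3: N mineralized = N pool * rate%/100 = 4528.8 * 2.1/100 = 95.1 kg/ha/yr

95.1


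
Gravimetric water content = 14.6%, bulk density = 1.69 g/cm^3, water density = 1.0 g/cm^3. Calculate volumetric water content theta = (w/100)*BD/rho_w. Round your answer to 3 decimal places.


Step 1: theta = (w / 100) * BD / rho_w
Step 2: theta = (14.6 / 100) * 1.69 / 1.0
Step 3: theta = 0.146 * 1.69
Step 4: theta = 0.247

0.247


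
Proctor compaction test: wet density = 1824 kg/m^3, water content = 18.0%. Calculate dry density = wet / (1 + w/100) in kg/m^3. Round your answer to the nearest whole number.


Step 1: Dry density = wet density / (1 + w/100)
Step 2: Dry density = 1824 / (1 + 18.0/100)
Step 3: Dry density = 1824 / 1.18
Step 4: Dry density = 1546 kg/m^3

1546


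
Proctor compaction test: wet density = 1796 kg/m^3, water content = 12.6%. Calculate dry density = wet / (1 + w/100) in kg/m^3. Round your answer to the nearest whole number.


Step 1: Dry density = wet density / (1 + w/100)
Step 2: Dry density = 1796 / (1 + 12.6/100)
Step 3: Dry density = 1796 / 1.126
Step 4: Dry density = 1595 kg/m^3

1595


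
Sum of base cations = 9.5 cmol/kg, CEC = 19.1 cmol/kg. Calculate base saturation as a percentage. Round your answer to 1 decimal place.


Step 1: BS = 100 * (sum of bases) / CEC
Step 2: BS = 100 * 9.5 / 19.1
Step 3: BS = 49.7%

49.7


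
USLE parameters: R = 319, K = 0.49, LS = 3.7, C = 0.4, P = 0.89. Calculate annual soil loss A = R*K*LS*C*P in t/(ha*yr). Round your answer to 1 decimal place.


Step 1: A = R * K * LS * C * P
Step 2: R * K = 319 * 0.49 = 156.31
Step 3: (R*K) * LS = 156.31 * 3.7 = 578.347
Step 4: * C * P = 578.347 * 0.4 * 0.89 = 205.9
Step 5: A = 205.9 t/(ha*yr)

205.9


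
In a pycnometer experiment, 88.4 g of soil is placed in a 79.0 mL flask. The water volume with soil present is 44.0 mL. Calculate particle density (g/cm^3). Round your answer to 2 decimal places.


Step 1: Volume of solids = flask volume - water volume with soil
Step 2: V_solids = 79.0 - 44.0 = 35.0 mL
Step 3: Particle density = mass / V_solids = 88.4 / 35.0 = 2.53 g/cm^3

2.53


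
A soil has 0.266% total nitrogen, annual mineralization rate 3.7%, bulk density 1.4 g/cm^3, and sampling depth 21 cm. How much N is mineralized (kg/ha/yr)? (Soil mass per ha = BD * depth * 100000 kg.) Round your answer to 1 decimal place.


Step 1: Soil mass per ha = BD * depth * 100000 = 1.4 * 21 * 100000 = 2940000 kg
Step 2: Total N pool = soil mass * N%/100 = 2940000 * 0.266/100 = 7820.4 kg/ha
Step 3: N mineralized = N pool * rate%/100 = 7820.4 * 3.7/100 = 289.4 kg/ha/yr

289.4


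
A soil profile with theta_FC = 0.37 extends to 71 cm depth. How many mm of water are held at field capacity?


Step 1: Water (mm) = theta_FC * depth (cm) * 10
Step 2: Water = 0.37 * 71 * 10
Step 3: Water = 262.7 mm

262.7


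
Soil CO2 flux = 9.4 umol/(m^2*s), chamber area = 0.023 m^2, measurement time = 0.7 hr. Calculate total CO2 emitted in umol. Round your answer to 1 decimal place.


Step 1: Convert time to seconds: 0.7 hr * 3600 = 2520.0 s
Step 2: Total = flux * area * time_s
Step 3: Total = 9.4 * 0.023 * 2520.0
Step 4: Total = 544.8 umol

544.8


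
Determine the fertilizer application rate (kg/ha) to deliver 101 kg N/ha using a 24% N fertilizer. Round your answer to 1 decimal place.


Step 1: Fertilizer rate = target N / (N content / 100)
Step 2: Rate = 101 / (24 / 100)
Step 3: Rate = 101 / 0.24
Step 4: Rate = 420.8 kg/ha

420.8


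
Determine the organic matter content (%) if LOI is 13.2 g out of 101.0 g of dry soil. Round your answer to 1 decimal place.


Step 1: OM% = 100 * LOI / sample mass
Step 2: OM = 100 * 13.2 / 101.0
Step 3: OM = 13.1%

13.1


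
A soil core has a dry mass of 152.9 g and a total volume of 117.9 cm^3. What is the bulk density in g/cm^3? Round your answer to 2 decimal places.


Step 1: Identify the formula: BD = dry mass / volume
Step 2: Substitute values: BD = 152.9 / 117.9
Step 3: BD = 1.3 g/cm^3

1.3


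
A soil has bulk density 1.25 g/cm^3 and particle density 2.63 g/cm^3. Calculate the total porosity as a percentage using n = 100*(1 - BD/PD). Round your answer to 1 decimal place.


Step 1: Formula: n = 100 * (1 - BD / PD)
Step 2: n = 100 * (1 - 1.25 / 2.63)
Step 3: n = 100 * (1 - 0.47529)
Step 4: n = 52.5%

52.5


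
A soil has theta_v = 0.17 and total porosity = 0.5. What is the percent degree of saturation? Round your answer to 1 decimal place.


Step 1: S = 100 * theta_v / n
Step 2: S = 100 * 0.17 / 0.5
Step 3: S = 34.0%

34.0


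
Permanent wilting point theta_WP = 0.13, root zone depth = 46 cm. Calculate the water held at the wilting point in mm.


Step 1: Water (mm) = theta_WP * depth * 10
Step 2: Water = 0.13 * 46 * 10
Step 3: Water = 59.8 mm

59.8


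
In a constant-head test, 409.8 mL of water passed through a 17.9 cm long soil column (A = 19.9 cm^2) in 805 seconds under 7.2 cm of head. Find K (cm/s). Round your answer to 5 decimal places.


Step 1: K = Q * L / (A * t * h)
Step 2: Numerator = 409.8 * 17.9 = 7335.42
Step 3: Denominator = 19.9 * 805 * 7.2 = 115340.4
Step 4: K = 7335.42 / 115340.4 = 0.0636 cm/s

0.0636


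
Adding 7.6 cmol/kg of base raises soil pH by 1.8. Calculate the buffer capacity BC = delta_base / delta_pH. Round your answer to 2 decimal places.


Step 1: BC = change in base / change in pH
Step 2: BC = 7.6 / 1.8
Step 3: BC = 4.22 cmol/(kg*pH unit)

4.22


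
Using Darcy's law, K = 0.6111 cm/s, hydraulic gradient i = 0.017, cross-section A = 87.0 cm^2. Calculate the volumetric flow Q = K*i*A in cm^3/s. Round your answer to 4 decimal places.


Step 1: Apply Darcy's law: Q = K * i * A
Step 2: Q = 0.6111 * 0.017 * 87.0
Step 3: Q = 0.9038 cm^3/s

0.9038


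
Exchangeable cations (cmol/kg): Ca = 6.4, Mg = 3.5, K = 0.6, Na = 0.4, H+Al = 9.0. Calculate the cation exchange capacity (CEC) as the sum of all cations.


Step 1: CEC = Ca + Mg + K + Na + (H+Al)
Step 2: CEC = 6.4 + 3.5 + 0.6 + 0.4 + 9.0
Step 3: CEC = 19.9 cmol/kg

19.9


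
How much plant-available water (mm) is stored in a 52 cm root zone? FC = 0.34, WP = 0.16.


Step 1: Available water = (FC - WP) * depth * 10
Step 2: AW = (0.34 - 0.16) * 52 * 10
Step 3: AW = 0.18 * 52 * 10
Step 4: AW = 93.6 mm

93.6


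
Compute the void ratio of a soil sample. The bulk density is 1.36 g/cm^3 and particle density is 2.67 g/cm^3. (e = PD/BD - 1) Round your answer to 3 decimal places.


Step 1: e = PD / BD - 1
Step 2: e = 2.67 / 1.36 - 1
Step 3: e = 1.96324 - 1
Step 4: e = 0.963

0.963


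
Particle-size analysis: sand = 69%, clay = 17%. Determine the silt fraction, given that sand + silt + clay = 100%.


Step 1: sand + silt + clay = 100%
Step 2: silt = 100 - sand - clay
Step 3: silt = 100 - 69 - 17
Step 4: silt = 14%

14


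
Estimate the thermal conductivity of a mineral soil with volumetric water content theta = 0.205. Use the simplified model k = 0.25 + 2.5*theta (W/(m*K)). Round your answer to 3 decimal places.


Step 1: k = 0.25 + 2.5 * theta
Step 2: k = 0.25 + 2.5 * 0.205
Step 3: k = 0.25 + 0.513
Step 4: k = 0.763 W/(m*K)

0.763


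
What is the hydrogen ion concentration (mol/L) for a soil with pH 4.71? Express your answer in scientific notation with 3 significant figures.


Step 1: [H+] = 10^(-pH)
Step 2: [H+] = 10^(-4.71)
Step 3: [H+] = 1.95e-05 mol/L

1.95e-05


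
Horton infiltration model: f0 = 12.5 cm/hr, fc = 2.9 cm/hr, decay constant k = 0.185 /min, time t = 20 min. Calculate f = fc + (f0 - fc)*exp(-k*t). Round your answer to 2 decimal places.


Step 1: f = fc + (f0 - fc) * exp(-k * t)
Step 2: exp(-0.185 * 20) = 0.024724
Step 3: f = 2.9 + (12.5 - 2.9) * 0.024724
Step 4: f = 2.9 + 9.6 * 0.024724
Step 5: f = 3.14 cm/hr

3.14


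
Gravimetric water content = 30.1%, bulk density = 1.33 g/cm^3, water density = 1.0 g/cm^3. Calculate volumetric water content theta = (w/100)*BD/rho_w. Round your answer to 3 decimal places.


Step 1: theta = (w / 100) * BD / rho_w
Step 2: theta = (30.1 / 100) * 1.33 / 1.0
Step 3: theta = 0.301 * 1.33
Step 4: theta = 0.4

0.4


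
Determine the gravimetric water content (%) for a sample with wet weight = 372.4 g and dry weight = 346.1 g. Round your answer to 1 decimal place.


Step 1: Water mass = wet - dry = 372.4 - 346.1 = 26.3 g
Step 2: w = 100 * water mass / dry mass
Step 3: w = 100 * 26.3 / 346.1 = 7.6%

7.6


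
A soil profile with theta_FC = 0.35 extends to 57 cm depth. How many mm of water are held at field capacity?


Step 1: Water (mm) = theta_FC * depth (cm) * 10
Step 2: Water = 0.35 * 57 * 10
Step 3: Water = 199.5 mm

199.5


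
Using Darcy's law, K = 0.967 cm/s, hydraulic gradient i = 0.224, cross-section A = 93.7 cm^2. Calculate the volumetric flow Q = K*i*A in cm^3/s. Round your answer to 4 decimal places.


Step 1: Apply Darcy's law: Q = K * i * A
Step 2: Q = 0.967 * 0.224 * 93.7
Step 3: Q = 20.2962 cm^3/s

20.2962


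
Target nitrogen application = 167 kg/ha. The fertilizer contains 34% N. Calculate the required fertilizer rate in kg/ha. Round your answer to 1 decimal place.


Step 1: Fertilizer rate = target N / (N content / 100)
Step 2: Rate = 167 / (34 / 100)
Step 3: Rate = 167 / 0.34
Step 4: Rate = 491.2 kg/ha

491.2


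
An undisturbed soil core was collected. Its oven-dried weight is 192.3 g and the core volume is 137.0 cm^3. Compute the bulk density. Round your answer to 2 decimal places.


Step 1: Identify the formula: BD = dry mass / volume
Step 2: Substitute values: BD = 192.3 / 137.0
Step 3: BD = 1.4 g/cm^3

1.4


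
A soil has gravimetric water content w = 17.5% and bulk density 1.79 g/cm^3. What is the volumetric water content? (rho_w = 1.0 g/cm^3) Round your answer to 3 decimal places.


Step 1: theta = (w / 100) * BD / rho_w
Step 2: theta = (17.5 / 100) * 1.79 / 1.0
Step 3: theta = 0.175 * 1.79
Step 4: theta = 0.313

0.313


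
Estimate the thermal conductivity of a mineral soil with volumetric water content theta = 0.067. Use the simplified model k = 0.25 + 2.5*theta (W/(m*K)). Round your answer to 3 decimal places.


Step 1: k = 0.25 + 2.5 * theta
Step 2: k = 0.25 + 2.5 * 0.067
Step 3: k = 0.25 + 0.168
Step 4: k = 0.418 W/(m*K)

0.418


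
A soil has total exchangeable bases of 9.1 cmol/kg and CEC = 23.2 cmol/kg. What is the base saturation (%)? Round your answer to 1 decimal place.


Step 1: BS = 100 * (sum of bases) / CEC
Step 2: BS = 100 * 9.1 / 23.2
Step 3: BS = 39.2%

39.2


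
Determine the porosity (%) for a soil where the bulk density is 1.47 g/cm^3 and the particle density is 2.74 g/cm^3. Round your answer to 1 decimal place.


Step 1: Formula: n = 100 * (1 - BD / PD)
Step 2: n = 100 * (1 - 1.47 / 2.74)
Step 3: n = 100 * (1 - 0.5365)
Step 4: n = 46.4%

46.4


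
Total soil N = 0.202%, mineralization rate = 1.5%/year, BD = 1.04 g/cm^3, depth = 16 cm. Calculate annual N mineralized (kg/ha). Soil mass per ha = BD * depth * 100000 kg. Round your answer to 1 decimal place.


Step 1: Soil mass per ha = BD * depth * 100000 = 1.04 * 16 * 100000 = 1664000 kg
Step 2: Total N pool = soil mass * N%/100 = 1664000 * 0.202/100 = 3361.28 kg/ha
Step 3: N mineralized = N pool * rate%/100 = 3361.28 * 1.5/100 = 50.4 kg/ha/yr

50.4


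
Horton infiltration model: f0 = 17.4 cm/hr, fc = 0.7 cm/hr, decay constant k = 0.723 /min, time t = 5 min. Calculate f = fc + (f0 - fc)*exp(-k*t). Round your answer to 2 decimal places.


Step 1: f = fc + (f0 - fc) * exp(-k * t)
Step 2: exp(-0.723 * 5) = 0.026917
Step 3: f = 0.7 + (17.4 - 0.7) * 0.026917
Step 4: f = 0.7 + 16.7 * 0.026917
Step 5: f = 1.15 cm/hr

1.15


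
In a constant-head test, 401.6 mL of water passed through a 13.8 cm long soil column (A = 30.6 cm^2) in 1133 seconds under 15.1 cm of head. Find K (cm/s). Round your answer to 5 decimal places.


Step 1: K = Q * L / (A * t * h)
Step 2: Numerator = 401.6 * 13.8 = 5542.08
Step 3: Denominator = 30.6 * 1133 * 15.1 = 523513.98
Step 4: K = 5542.08 / 523513.98 = 0.01059 cm/s

0.01059


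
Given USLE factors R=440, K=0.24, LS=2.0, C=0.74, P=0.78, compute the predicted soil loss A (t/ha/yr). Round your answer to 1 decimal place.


Step 1: A = R * K * LS * C * P
Step 2: R * K = 440 * 0.24 = 105.6
Step 3: (R*K) * LS = 105.6 * 2.0 = 211.2
Step 4: * C * P = 211.2 * 0.74 * 0.78 = 121.9
Step 5: A = 121.9 t/(ha*yr)

121.9


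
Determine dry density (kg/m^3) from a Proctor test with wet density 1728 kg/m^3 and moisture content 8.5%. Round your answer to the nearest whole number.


Step 1: Dry density = wet density / (1 + w/100)
Step 2: Dry density = 1728 / (1 + 8.5/100)
Step 3: Dry density = 1728 / 1.085
Step 4: Dry density = 1593 kg/m^3

1593


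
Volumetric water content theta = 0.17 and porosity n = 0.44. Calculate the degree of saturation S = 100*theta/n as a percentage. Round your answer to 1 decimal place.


Step 1: S = 100 * theta_v / n
Step 2: S = 100 * 0.17 / 0.44
Step 3: S = 38.6%

38.6


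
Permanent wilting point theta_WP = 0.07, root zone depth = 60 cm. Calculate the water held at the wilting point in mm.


Step 1: Water (mm) = theta_WP * depth * 10
Step 2: Water = 0.07 * 60 * 10
Step 3: Water = 42.0 mm

42.0


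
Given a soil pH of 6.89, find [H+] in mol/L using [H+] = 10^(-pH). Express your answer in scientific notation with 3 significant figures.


Step 1: [H+] = 10^(-pH)
Step 2: [H+] = 10^(-6.89)
Step 3: [H+] = 1.29e-07 mol/L

1.29e-07


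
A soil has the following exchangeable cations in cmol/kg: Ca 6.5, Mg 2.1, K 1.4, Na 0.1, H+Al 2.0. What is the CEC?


Step 1: CEC = Ca + Mg + K + Na + (H+Al)
Step 2: CEC = 6.5 + 2.1 + 1.4 + 0.1 + 2.0
Step 3: CEC = 12.1 cmol/kg

12.1


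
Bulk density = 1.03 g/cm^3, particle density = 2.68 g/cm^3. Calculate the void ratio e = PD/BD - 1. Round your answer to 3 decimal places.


Step 1: e = PD / BD - 1
Step 2: e = 2.68 / 1.03 - 1
Step 3: e = 2.60194 - 1
Step 4: e = 1.602

1.602


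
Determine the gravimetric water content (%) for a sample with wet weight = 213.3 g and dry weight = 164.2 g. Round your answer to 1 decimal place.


Step 1: Water mass = wet - dry = 213.3 - 164.2 = 49.1 g
Step 2: w = 100 * water mass / dry mass
Step 3: w = 100 * 49.1 / 164.2 = 29.9%

29.9


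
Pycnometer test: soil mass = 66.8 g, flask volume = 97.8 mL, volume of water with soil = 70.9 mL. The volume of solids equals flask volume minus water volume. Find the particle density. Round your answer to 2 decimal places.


Step 1: Volume of solids = flask volume - water volume with soil
Step 2: V_solids = 97.8 - 70.9 = 26.9 mL
Step 3: Particle density = mass / V_solids = 66.8 / 26.9 = 2.48 g/cm^3

2.48


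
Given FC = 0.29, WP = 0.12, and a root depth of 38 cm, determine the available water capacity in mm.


Step 1: Available water = (FC - WP) * depth * 10
Step 2: AW = (0.29 - 0.12) * 38 * 10
Step 3: AW = 0.17 * 38 * 10
Step 4: AW = 64.6 mm

64.6


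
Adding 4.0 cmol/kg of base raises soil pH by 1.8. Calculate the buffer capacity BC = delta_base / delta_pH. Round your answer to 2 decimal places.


Step 1: BC = change in base / change in pH
Step 2: BC = 4.0 / 1.8
Step 3: BC = 2.22 cmol/(kg*pH unit)

2.22


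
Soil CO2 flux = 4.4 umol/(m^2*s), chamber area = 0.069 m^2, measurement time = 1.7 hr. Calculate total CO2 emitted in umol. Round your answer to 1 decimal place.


Step 1: Convert time to seconds: 1.7 hr * 3600 = 6120.0 s
Step 2: Total = flux * area * time_s
Step 3: Total = 4.4 * 0.069 * 6120.0
Step 4: Total = 1858.0 umol

1858.0


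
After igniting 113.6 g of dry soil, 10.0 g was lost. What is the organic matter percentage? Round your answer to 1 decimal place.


Step 1: OM% = 100 * LOI / sample mass
Step 2: OM = 100 * 10.0 / 113.6
Step 3: OM = 8.8%

8.8


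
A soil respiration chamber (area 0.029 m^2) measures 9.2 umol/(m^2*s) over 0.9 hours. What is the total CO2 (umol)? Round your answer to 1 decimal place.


Step 1: Convert time to seconds: 0.9 hr * 3600 = 3240.0 s
Step 2: Total = flux * area * time_s
Step 3: Total = 9.2 * 0.029 * 3240.0
Step 4: Total = 864.4 umol

864.4


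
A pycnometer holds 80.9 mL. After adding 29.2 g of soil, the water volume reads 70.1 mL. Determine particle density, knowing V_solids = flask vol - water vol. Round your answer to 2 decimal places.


Step 1: Volume of solids = flask volume - water volume with soil
Step 2: V_solids = 80.9 - 70.1 = 10.8 mL
Step 3: Particle density = mass / V_solids = 29.2 / 10.8 = 2.7 g/cm^3

2.7


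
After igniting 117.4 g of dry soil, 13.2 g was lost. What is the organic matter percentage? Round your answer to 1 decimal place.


Step 1: OM% = 100 * LOI / sample mass
Step 2: OM = 100 * 13.2 / 117.4
Step 3: OM = 11.2%

11.2


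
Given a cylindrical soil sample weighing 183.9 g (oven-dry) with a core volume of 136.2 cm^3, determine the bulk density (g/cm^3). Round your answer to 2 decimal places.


Step 1: Identify the formula: BD = dry mass / volume
Step 2: Substitute values: BD = 183.9 / 136.2
Step 3: BD = 1.35 g/cm^3

1.35


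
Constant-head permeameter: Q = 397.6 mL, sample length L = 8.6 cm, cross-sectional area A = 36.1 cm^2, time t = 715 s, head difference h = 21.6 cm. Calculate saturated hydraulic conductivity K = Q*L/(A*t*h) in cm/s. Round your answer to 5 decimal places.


Step 1: K = Q * L / (A * t * h)
Step 2: Numerator = 397.6 * 8.6 = 3419.36
Step 3: Denominator = 36.1 * 715 * 21.6 = 557528.4
Step 4: K = 3419.36 / 557528.4 = 0.00613 cm/s

0.00613


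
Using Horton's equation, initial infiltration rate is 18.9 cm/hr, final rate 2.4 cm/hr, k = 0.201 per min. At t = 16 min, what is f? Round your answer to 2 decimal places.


Step 1: f = fc + (f0 - fc) * exp(-k * t)
Step 2: exp(-0.201 * 16) = 0.040115
Step 3: f = 2.4 + (18.9 - 2.4) * 0.040115
Step 4: f = 2.4 + 16.5 * 0.040115
Step 5: f = 3.06 cm/hr

3.06


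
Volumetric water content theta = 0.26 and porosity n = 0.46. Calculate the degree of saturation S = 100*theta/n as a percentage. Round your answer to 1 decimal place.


Step 1: S = 100 * theta_v / n
Step 2: S = 100 * 0.26 / 0.46
Step 3: S = 56.5%

56.5


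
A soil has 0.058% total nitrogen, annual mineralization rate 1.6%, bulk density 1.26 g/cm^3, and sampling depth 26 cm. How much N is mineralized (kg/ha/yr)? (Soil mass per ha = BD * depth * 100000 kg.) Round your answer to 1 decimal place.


Step 1: Soil mass per ha = BD * depth * 100000 = 1.26 * 26 * 100000 = 3276000 kg
Step 2: Total N pool = soil mass * N%/100 = 3276000 * 0.058/100 = 1900.08 kg/ha
Step 3: N mineralized = N pool * rate%/100 = 1900.08 * 1.6/100 = 30.4 kg/ha/yr

30.4


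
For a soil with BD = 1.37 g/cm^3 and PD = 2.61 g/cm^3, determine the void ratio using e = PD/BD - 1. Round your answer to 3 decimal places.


Step 1: e = PD / BD - 1
Step 2: e = 2.61 / 1.37 - 1
Step 3: e = 1.90511 - 1
Step 4: e = 0.905

0.905


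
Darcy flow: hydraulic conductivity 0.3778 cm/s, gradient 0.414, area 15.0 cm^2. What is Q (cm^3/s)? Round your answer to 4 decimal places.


Step 1: Apply Darcy's law: Q = K * i * A
Step 2: Q = 0.3778 * 0.414 * 15.0
Step 3: Q = 2.3461 cm^3/s

2.3461


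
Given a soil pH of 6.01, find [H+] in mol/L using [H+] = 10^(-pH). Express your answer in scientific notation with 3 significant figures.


Step 1: [H+] = 10^(-pH)
Step 2: [H+] = 10^(-6.01)
Step 3: [H+] = 9.77e-07 mol/L

9.77e-07


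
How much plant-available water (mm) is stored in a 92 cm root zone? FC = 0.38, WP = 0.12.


Step 1: Available water = (FC - WP) * depth * 10
Step 2: AW = (0.38 - 0.12) * 92 * 10
Step 3: AW = 0.26 * 92 * 10
Step 4: AW = 239.2 mm

239.2


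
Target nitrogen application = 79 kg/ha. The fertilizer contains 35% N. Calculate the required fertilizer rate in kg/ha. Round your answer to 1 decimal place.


Step 1: Fertilizer rate = target N / (N content / 100)
Step 2: Rate = 79 / (35 / 100)
Step 3: Rate = 79 / 0.35
Step 4: Rate = 225.7 kg/ha

225.7


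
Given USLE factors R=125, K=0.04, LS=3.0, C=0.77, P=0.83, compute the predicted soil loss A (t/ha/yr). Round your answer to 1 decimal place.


Step 1: A = R * K * LS * C * P
Step 2: R * K = 125 * 0.04 = 5.0
Step 3: (R*K) * LS = 5.0 * 3.0 = 15.0
Step 4: * C * P = 15.0 * 0.77 * 0.83 = 9.6
Step 5: A = 9.6 t/(ha*yr)

9.6


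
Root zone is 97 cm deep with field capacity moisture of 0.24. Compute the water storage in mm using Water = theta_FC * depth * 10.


Step 1: Water (mm) = theta_FC * depth (cm) * 10
Step 2: Water = 0.24 * 97 * 10
Step 3: Water = 232.8 mm

232.8


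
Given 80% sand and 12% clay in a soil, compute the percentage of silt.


Step 1: sand + silt + clay = 100%
Step 2: silt = 100 - sand - clay
Step 3: silt = 100 - 80 - 12
Step 4: silt = 8%

8


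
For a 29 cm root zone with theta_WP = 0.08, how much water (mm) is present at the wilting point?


Step 1: Water (mm) = theta_WP * depth * 10
Step 2: Water = 0.08 * 29 * 10
Step 3: Water = 23.2 mm

23.2


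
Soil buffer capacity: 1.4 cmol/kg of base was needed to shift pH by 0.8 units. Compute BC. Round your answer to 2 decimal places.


Step 1: BC = change in base / change in pH
Step 2: BC = 1.4 / 0.8
Step 3: BC = 1.75 cmol/(kg*pH unit)

1.75


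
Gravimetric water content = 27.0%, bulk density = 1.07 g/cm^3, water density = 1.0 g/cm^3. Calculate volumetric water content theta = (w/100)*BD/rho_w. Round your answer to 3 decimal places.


Step 1: theta = (w / 100) * BD / rho_w
Step 2: theta = (27.0 / 100) * 1.07 / 1.0
Step 3: theta = 0.27 * 1.07
Step 4: theta = 0.289

0.289


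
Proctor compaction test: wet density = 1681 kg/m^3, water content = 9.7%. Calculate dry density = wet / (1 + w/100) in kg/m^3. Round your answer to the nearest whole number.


Step 1: Dry density = wet density / (1 + w/100)
Step 2: Dry density = 1681 / (1 + 9.7/100)
Step 3: Dry density = 1681 / 1.097
Step 4: Dry density = 1532 kg/m^3

1532


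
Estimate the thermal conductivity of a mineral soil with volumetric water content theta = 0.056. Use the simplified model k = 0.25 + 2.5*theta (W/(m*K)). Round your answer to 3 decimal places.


Step 1: k = 0.25 + 2.5 * theta
Step 2: k = 0.25 + 2.5 * 0.056
Step 3: k = 0.25 + 0.14
Step 4: k = 0.39 W/(m*K)

0.39


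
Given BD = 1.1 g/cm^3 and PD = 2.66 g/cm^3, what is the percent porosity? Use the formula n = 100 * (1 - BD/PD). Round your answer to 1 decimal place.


Step 1: Formula: n = 100 * (1 - BD / PD)
Step 2: n = 100 * (1 - 1.1 / 2.66)
Step 3: n = 100 * (1 - 0.41353)
Step 4: n = 58.6%

58.6


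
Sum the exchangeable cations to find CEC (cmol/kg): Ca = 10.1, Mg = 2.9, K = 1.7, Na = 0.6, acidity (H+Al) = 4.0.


Step 1: CEC = Ca + Mg + K + Na + (H+Al)
Step 2: CEC = 10.1 + 2.9 + 1.7 + 0.6 + 4.0
Step 3: CEC = 19.3 cmol/kg

19.3


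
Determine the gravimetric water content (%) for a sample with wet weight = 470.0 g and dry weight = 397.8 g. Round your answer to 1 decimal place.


Step 1: Water mass = wet - dry = 470.0 - 397.8 = 72.2 g
Step 2: w = 100 * water mass / dry mass
Step 3: w = 100 * 72.2 / 397.8 = 18.1%

18.1


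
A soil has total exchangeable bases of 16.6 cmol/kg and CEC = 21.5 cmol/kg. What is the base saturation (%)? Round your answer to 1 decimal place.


Step 1: BS = 100 * (sum of bases) / CEC
Step 2: BS = 100 * 16.6 / 21.5
Step 3: BS = 77.2%

77.2


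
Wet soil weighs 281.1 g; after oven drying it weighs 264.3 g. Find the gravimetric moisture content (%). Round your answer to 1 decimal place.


Step 1: Water mass = wet - dry = 281.1 - 264.3 = 16.8 g
Step 2: w = 100 * water mass / dry mass
Step 3: w = 100 * 16.8 / 264.3 = 6.4%

6.4


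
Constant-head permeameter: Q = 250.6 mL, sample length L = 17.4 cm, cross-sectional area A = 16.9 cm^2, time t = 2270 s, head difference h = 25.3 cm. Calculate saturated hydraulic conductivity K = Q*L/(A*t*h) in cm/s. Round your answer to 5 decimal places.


Step 1: K = Q * L / (A * t * h)
Step 2: Numerator = 250.6 * 17.4 = 4360.44
Step 3: Denominator = 16.9 * 2270 * 25.3 = 970583.9
Step 4: K = 4360.44 / 970583.9 = 0.00449 cm/s

0.00449


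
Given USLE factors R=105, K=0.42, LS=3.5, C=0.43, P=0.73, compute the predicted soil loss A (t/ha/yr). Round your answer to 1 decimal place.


Step 1: A = R * K * LS * C * P
Step 2: R * K = 105 * 0.42 = 44.1
Step 3: (R*K) * LS = 44.1 * 3.5 = 154.35
Step 4: * C * P = 154.35 * 0.43 * 0.73 = 48.5
Step 5: A = 48.5 t/(ha*yr)

48.5


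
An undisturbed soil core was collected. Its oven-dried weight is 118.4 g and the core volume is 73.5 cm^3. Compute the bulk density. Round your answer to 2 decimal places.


Step 1: Identify the formula: BD = dry mass / volume
Step 2: Substitute values: BD = 118.4 / 73.5
Step 3: BD = 1.61 g/cm^3

1.61


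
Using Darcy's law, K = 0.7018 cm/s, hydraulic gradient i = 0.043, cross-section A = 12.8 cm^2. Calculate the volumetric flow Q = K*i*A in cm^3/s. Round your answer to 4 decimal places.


Step 1: Apply Darcy's law: Q = K * i * A
Step 2: Q = 0.7018 * 0.043 * 12.8
Step 3: Q = 0.3863 cm^3/s

0.3863


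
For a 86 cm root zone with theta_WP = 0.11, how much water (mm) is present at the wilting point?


Step 1: Water (mm) = theta_WP * depth * 10
Step 2: Water = 0.11 * 86 * 10
Step 3: Water = 94.6 mm

94.6


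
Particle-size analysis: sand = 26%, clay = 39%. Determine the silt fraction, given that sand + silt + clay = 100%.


Step 1: sand + silt + clay = 100%
Step 2: silt = 100 - sand - clay
Step 3: silt = 100 - 26 - 39
Step 4: silt = 35%

35


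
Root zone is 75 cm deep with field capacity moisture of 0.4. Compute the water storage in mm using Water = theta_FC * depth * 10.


Step 1: Water (mm) = theta_FC * depth (cm) * 10
Step 2: Water = 0.4 * 75 * 10
Step 3: Water = 300.0 mm

300.0


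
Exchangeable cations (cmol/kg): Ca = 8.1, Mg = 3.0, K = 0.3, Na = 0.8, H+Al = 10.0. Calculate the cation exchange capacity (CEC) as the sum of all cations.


Step 1: CEC = Ca + Mg + K + Na + (H+Al)
Step 2: CEC = 8.1 + 3.0 + 0.3 + 0.8 + 10.0
Step 3: CEC = 22.2 cmol/kg

22.2


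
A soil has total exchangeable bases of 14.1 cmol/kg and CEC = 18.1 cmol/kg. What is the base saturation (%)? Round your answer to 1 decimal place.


Step 1: BS = 100 * (sum of bases) / CEC
Step 2: BS = 100 * 14.1 / 18.1
Step 3: BS = 77.9%

77.9


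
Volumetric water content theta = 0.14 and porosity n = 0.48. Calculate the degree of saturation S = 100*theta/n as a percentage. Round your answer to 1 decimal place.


Step 1: S = 100 * theta_v / n
Step 2: S = 100 * 0.14 / 0.48
Step 3: S = 29.2%

29.2


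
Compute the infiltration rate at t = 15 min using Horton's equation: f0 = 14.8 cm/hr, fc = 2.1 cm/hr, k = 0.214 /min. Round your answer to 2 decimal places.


Step 1: f = fc + (f0 - fc) * exp(-k * t)
Step 2: exp(-0.214 * 15) = 0.040357
Step 3: f = 2.1 + (14.8 - 2.1) * 0.040357
Step 4: f = 2.1 + 12.7 * 0.040357
Step 5: f = 2.61 cm/hr

2.61


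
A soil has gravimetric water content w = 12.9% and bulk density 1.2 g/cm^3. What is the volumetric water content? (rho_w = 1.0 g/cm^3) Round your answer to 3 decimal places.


Step 1: theta = (w / 100) * BD / rho_w
Step 2: theta = (12.9 / 100) * 1.2 / 1.0
Step 3: theta = 0.129 * 1.2
Step 4: theta = 0.155

0.155


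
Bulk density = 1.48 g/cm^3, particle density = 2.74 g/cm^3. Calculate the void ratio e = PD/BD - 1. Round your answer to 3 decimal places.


Step 1: e = PD / BD - 1
Step 2: e = 2.74 / 1.48 - 1
Step 3: e = 1.85135 - 1
Step 4: e = 0.851

0.851


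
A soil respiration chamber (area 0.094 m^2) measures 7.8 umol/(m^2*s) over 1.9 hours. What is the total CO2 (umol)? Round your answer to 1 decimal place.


Step 1: Convert time to seconds: 1.9 hr * 3600 = 6840.0 s
Step 2: Total = flux * area * time_s
Step 3: Total = 7.8 * 0.094 * 6840.0
Step 4: Total = 5015.1 umol

5015.1


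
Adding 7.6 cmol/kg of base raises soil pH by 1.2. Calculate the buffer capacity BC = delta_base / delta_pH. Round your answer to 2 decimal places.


Step 1: BC = change in base / change in pH
Step 2: BC = 7.6 / 1.2
Step 3: BC = 6.33 cmol/(kg*pH unit)

6.33


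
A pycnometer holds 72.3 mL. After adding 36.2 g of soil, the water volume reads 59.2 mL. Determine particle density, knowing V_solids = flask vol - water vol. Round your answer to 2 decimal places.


Step 1: Volume of solids = flask volume - water volume with soil
Step 2: V_solids = 72.3 - 59.2 = 13.1 mL
Step 3: Particle density = mass / V_solids = 36.2 / 13.1 = 2.76 g/cm^3

2.76


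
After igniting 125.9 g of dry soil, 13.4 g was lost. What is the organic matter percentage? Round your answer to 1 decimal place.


Step 1: OM% = 100 * LOI / sample mass
Step 2: OM = 100 * 13.4 / 125.9
Step 3: OM = 10.6%

10.6


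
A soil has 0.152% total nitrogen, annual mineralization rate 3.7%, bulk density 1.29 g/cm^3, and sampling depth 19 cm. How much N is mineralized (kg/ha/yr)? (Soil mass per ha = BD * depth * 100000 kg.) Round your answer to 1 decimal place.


Step 1: Soil mass per ha = BD * depth * 100000 = 1.29 * 19 * 100000 = 2451000 kg
Step 2: Total N pool = soil mass * N%/100 = 2451000 * 0.152/100 = 3725.52 kg/ha
Step 3: N mineralized = N pool * rate%/100 = 3725.52 * 3.7/100 = 137.8 kg/ha/yr

137.8


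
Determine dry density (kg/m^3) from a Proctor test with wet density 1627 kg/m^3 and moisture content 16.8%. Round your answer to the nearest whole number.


Step 1: Dry density = wet density / (1 + w/100)
Step 2: Dry density = 1627 / (1 + 16.8/100)
Step 3: Dry density = 1627 / 1.168
Step 4: Dry density = 1393 kg/m^3

1393


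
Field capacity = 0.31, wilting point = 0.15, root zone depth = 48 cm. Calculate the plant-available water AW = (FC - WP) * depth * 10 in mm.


Step 1: Available water = (FC - WP) * depth * 10
Step 2: AW = (0.31 - 0.15) * 48 * 10
Step 3: AW = 0.16 * 48 * 10
Step 4: AW = 76.8 mm

76.8
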